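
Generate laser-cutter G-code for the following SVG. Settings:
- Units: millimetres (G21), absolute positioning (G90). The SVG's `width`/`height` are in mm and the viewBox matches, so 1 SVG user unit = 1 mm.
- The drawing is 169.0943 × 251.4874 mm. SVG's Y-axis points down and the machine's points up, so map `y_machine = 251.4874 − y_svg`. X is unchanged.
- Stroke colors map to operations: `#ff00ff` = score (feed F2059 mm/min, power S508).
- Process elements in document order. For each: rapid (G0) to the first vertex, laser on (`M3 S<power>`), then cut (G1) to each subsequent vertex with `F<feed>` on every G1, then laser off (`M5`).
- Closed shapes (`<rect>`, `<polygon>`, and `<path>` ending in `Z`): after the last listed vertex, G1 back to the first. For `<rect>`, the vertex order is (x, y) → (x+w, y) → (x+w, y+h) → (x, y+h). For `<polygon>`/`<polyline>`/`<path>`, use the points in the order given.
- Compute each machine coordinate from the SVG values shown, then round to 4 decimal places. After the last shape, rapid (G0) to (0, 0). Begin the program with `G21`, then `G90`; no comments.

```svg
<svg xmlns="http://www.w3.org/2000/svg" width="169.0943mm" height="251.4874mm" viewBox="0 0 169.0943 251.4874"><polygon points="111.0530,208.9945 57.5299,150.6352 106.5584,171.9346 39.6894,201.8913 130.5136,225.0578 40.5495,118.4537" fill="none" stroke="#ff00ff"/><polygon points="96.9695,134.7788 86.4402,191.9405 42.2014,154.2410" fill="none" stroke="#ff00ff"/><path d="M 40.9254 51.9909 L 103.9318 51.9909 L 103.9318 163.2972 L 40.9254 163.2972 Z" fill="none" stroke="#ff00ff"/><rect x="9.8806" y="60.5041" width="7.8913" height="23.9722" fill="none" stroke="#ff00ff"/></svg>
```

G21
G90
G0 X111.0530 Y42.4929
M3 S508
G1 X57.5299 Y100.8522 F2059
G1 X106.5584 Y79.5528 F2059
G1 X39.6894 Y49.5961 F2059
G1 X130.5136 Y26.4296 F2059
G1 X40.5495 Y133.0337 F2059
G1 X111.0530 Y42.4929 F2059
M5
G0 X96.9695 Y116.7086
M3 S508
G1 X86.4402 Y59.5469 F2059
G1 X42.2014 Y97.2464 F2059
G1 X96.9695 Y116.7086 F2059
M5
G0 X40.9254 Y199.4965
M3 S508
G1 X103.9318 Y199.4965 F2059
G1 X103.9318 Y88.1902 F2059
G1 X40.9254 Y88.1902 F2059
G1 X40.9254 Y199.4965 F2059
M5
G0 X9.8806 Y190.9833
M3 S508
G1 X17.7719 Y190.9833 F2059
G1 X17.7719 Y167.0111 F2059
G1 X9.8806 Y167.0111 F2059
G1 X9.8806 Y190.9833 F2059
M5
G0 X0.0000 Y0.0000

viewBox `0 0 169.0943 251.4874` with mm width/height → 1 unit = 1 mm. Flip: y_m = 251.4874 − y_svg.

**Shape 1** — `<polygon>` closed polygon, stroke `#ff00ff` → score (S508, F2059). Machine vertices: (111.0530,42.4929) → (57.5299,100.8522) → (106.5584,79.5528) → (39.6894,49.5961) → (130.5136,26.4296) → (40.5495,133.0337) → (111.0530,42.4929). Closed: final G1 returns to the first vertex.

**Shape 2** — `<polygon>` regular polygon, stroke `#ff00ff` → score (S508, F2059). Machine vertices: (96.9695,116.7086) → (86.4402,59.5469) → (42.2014,97.2464) → (96.9695,116.7086). Closed: final G1 returns to the first vertex.

**Shape 3** — `<path>` rectangle, stroke `#ff00ff` → score (S508, F2059). Machine vertices: (40.9254,199.4965) → (103.9318,199.4965) → (103.9318,88.1902) → (40.9254,88.1902) → (40.9254,199.4965). Closed: final G1 returns to the first vertex.

**Shape 4** — `<rect>` rectangle, stroke `#ff00ff` → score (S508, F2059). Machine vertices: (9.8806,190.9833) → (17.7719,190.9833) → (17.7719,167.0111) → (9.8806,167.0111) → (9.8806,190.9833). Closed: final G1 returns to the first vertex.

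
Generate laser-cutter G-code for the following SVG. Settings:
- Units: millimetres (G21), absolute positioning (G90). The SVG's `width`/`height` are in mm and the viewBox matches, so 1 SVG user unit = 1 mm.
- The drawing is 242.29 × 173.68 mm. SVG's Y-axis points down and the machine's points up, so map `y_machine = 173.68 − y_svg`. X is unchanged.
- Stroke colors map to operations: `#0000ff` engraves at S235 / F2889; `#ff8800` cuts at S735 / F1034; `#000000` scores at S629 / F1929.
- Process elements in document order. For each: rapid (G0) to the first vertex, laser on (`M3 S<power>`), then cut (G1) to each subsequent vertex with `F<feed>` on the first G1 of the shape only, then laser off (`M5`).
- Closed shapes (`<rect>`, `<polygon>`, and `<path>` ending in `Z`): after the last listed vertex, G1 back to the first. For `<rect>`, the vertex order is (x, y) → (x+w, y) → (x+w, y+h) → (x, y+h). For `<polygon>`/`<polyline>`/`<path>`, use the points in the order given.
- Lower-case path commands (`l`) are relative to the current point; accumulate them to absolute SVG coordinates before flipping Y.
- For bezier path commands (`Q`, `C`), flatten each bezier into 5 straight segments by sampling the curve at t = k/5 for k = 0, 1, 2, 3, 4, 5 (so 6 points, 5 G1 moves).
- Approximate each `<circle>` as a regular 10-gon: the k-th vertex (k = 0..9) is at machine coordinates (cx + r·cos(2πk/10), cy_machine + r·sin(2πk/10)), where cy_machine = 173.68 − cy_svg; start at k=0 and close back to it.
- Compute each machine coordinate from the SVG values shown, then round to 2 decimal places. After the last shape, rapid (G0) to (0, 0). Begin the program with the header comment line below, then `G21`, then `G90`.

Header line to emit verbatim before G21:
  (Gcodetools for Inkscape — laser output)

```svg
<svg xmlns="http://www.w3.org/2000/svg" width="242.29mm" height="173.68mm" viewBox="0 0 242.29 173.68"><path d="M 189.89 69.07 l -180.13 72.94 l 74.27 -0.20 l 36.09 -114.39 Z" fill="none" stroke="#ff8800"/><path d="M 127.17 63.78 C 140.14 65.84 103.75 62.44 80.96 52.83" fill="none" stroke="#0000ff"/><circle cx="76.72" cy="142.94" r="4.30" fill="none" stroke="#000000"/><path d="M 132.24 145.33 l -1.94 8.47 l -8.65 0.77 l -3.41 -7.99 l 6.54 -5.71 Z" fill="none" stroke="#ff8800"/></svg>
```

Since the viewBox matches the mm dimensions, user units are millimetres directly. The only transform is the Y-flip y_m = 173.68 − y_svg.

Shape 1 is a closed polygon drawn with `<path>`. Its stroke #ff8800 means cut at S735, F1034. After flipping Y the toolpath is (189.89,104.61) → (9.76,31.67) → (84.03,31.87) → (120.12,146.26) → (189.89,104.61), returning to the start.

Shape 2 is a cubic bezier drawn with `<path>`. Its stroke #0000ff means engrave at S235, F2889. After flipping Y the toolpath is (127.17,109.90) → (129.53,109.33) → (123.07,110.10) → (110.81,112.25) → (95.76,115.82) → (80.96,120.85).

Shape 3 is a circle drawn with `<circle>`. Its stroke #000000 means score at S629, F1929. After flipping Y the toolpath is (81.02,30.74) → (80.20,33.27) → (78.05,34.83) → (75.39,34.83) → (73.24,33.27) → (72.42,30.74) → (73.24,28.21) → (75.39,26.65) → (78.05,26.65) → (80.20,28.21) → (81.02,30.74), returning to the start.

Shape 4 is a regular polygon drawn with `<path>`. Its stroke #ff8800 means cut at S735, F1034. After flipping Y the toolpath is (132.24,28.35) → (130.30,19.88) → (121.65,19.11) → (118.24,27.10) → (124.78,32.81) → (132.24,28.35), returning to the start.

(Gcodetools for Inkscape — laser output)
G21
G90
G0 X189.89 Y104.61
M3 S735
G1 X9.76 Y31.67 F1034
G1 X84.03 Y31.87
G1 X120.12 Y146.26
G1 X189.89 Y104.61
M5
G0 X127.17 Y109.90
M3 S235
G1 X129.53 Y109.33 F2889
G1 X123.07 Y110.10
G1 X110.81 Y112.25
G1 X95.76 Y115.82
G1 X80.96 Y120.85
M5
G0 X81.02 Y30.74
M3 S629
G1 X80.20 Y33.27 F1929
G1 X78.05 Y34.83
G1 X75.39 Y34.83
G1 X73.24 Y33.27
G1 X72.42 Y30.74
G1 X73.24 Y28.21
G1 X75.39 Y26.65
G1 X78.05 Y26.65
G1 X80.20 Y28.21
G1 X81.02 Y30.74
M5
G0 X132.24 Y28.35
M3 S735
G1 X130.30 Y19.88 F1034
G1 X121.65 Y19.11
G1 X118.24 Y27.10
G1 X124.78 Y32.81
G1 X132.24 Y28.35
M5
G0 X0.00 Y0.00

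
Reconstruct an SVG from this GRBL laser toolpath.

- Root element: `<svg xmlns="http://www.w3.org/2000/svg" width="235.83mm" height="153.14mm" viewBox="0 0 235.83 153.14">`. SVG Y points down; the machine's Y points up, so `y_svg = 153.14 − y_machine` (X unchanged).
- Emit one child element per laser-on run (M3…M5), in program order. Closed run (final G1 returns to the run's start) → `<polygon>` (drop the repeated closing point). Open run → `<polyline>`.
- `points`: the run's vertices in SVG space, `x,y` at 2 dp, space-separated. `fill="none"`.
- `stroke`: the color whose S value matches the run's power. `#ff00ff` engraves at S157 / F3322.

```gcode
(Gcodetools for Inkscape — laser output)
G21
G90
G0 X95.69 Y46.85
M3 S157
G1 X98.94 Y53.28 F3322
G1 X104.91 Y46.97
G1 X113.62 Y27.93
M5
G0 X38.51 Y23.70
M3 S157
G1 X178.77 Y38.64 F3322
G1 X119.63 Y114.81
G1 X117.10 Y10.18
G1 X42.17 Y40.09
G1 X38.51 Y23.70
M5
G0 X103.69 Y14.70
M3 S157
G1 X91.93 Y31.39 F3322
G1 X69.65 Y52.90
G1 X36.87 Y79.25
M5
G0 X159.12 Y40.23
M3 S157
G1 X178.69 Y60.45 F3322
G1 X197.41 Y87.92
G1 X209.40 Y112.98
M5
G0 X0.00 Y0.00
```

Each laser-on run becomes one SVG element. Flip Y back into SVG space with y_svg = 153.14 − y_machine. Every run uses S157, so all elements get stroke `#ff00ff` (engrave).

Run 1: The run is open, so emit a `<polyline>` with points (Y-flipped): 95.69,106.29 98.94,99.86 104.91,106.17 113.62,125.21.

Run 2: The run returns to its start, so emit a `<polygon>` with points (Y-flipped): 38.51,129.44 178.77,114.50 119.63,38.33 117.10,142.96 42.17,113.05.

Run 3: The run is open, so emit a `<polyline>` with points (Y-flipped): 103.69,138.44 91.93,121.75 69.65,100.24 36.87,73.89.

Run 4: The run is open, so emit a `<polyline>` with points (Y-flipped): 159.12,112.91 178.69,92.69 197.41,65.22 209.40,40.16.

<svg xmlns="http://www.w3.org/2000/svg" width="235.83mm" height="153.14mm" viewBox="0 0 235.83 153.14">
  <polyline points="95.69,106.29 98.94,99.86 104.91,106.17 113.62,125.21" fill="none" stroke="#ff00ff"/>
  <polygon points="38.51,129.44 178.77,114.50 119.63,38.33 117.10,142.96 42.17,113.05" fill="none" stroke="#ff00ff"/>
  <polyline points="103.69,138.44 91.93,121.75 69.65,100.24 36.87,73.89" fill="none" stroke="#ff00ff"/>
  <polyline points="159.12,112.91 178.69,92.69 197.41,65.22 209.40,40.16" fill="none" stroke="#ff00ff"/>
</svg>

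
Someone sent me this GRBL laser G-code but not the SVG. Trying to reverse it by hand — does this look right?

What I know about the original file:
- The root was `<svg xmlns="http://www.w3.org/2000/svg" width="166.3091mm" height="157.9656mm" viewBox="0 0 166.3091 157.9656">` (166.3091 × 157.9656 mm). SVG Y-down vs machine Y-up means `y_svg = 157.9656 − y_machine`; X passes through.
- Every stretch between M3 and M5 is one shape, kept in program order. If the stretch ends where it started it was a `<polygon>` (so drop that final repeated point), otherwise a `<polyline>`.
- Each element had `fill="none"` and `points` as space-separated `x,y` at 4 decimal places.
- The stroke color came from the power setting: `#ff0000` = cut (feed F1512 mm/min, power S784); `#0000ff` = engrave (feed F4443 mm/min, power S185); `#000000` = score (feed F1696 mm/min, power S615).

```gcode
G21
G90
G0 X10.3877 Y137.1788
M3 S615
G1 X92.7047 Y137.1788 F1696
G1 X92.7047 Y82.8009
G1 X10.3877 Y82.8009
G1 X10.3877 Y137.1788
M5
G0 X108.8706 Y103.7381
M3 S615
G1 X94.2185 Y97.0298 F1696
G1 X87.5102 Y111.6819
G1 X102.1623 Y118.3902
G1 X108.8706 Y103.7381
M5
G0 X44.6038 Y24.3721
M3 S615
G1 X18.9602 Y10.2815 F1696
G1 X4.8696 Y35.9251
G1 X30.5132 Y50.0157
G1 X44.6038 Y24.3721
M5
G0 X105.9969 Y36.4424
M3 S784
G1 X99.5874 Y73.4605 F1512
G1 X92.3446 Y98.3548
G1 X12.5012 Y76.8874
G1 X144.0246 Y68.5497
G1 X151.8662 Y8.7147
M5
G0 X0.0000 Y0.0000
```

Each laser-on run becomes one SVG element. Flip Y back into SVG space with y_svg = 157.9656 − y_machine.

Run 1: power S615 maps to stroke `#000000` (score). The run returns to its start, so emit a `<polygon>` with points (Y-flipped): 10.3877,20.7868 92.7047,20.7868 92.7047,75.1647 10.3877,75.1647.

Run 2: the run's S615 means `#000000` (score). The run returns to its start, so emit a `<polygon>` with points (Y-flipped): 108.8706,54.2275 94.2185,60.9358 87.5102,46.2837 102.1623,39.5754.

Run 3: S615 ⇒ score layer `#000000`. The run returns to its start, so emit a `<polygon>` with points (Y-flipped): 44.6038,133.5935 18.9602,147.6841 4.8696,122.0405 30.5132,107.9499.

Run 4: the run's S784 means `#ff0000` (cut). The run is open, so emit a `<polyline>` with points (Y-flipped): 105.9969,121.5232 99.5874,84.5051 92.3446,59.6108 12.5012,81.0782 144.0246,89.4159 151.8662,149.2509.

<svg xmlns="http://www.w3.org/2000/svg" width="166.3091mm" height="157.9656mm" viewBox="0 0 166.3091 157.9656">
  <polygon points="10.3877,20.7868 92.7047,20.7868 92.7047,75.1647 10.3877,75.1647" fill="none" stroke="#000000"/>
  <polygon points="108.8706,54.2275 94.2185,60.9358 87.5102,46.2837 102.1623,39.5754" fill="none" stroke="#000000"/>
  <polygon points="44.6038,133.5935 18.9602,147.6841 4.8696,122.0405 30.5132,107.9499" fill="none" stroke="#000000"/>
  <polyline points="105.9969,121.5232 99.5874,84.5051 92.3446,59.6108 12.5012,81.0782 144.0246,89.4159 151.8662,149.2509" fill="none" stroke="#ff0000"/>
</svg>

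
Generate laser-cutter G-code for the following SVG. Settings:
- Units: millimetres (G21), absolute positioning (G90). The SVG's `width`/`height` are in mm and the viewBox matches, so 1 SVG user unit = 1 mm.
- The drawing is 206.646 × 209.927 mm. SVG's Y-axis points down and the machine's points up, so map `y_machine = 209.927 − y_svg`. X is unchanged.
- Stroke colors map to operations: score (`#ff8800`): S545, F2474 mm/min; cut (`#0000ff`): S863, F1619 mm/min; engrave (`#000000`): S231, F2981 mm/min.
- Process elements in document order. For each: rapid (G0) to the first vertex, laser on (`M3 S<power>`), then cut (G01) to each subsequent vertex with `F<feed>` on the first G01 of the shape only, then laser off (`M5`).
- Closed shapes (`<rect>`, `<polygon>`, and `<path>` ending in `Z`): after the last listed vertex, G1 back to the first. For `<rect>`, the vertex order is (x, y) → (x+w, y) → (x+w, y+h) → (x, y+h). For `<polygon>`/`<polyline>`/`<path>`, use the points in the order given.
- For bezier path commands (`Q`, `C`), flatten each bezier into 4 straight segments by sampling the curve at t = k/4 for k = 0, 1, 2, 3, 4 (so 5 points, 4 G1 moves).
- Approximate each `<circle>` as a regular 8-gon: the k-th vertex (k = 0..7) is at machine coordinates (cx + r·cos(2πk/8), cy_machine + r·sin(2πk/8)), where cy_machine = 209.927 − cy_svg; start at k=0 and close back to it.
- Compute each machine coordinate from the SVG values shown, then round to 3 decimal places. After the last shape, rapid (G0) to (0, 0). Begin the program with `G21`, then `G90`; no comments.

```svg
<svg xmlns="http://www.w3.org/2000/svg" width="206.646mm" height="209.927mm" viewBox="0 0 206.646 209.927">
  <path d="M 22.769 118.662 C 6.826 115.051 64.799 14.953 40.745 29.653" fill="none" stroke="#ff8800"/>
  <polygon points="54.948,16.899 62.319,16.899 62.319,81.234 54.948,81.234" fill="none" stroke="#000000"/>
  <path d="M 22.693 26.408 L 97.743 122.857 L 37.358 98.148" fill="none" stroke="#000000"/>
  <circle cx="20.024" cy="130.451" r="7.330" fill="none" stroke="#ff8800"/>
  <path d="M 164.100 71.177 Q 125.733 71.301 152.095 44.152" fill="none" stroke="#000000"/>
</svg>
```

G21
G90
G0 X22.769 Y91.265
M3 S545
G01 X22.234 Y108.763 F2474
G01 X34.799 Y142.636
G01 X45.842 Y173.076
G01 X40.745 Y180.274
M5
G0 X54.948 Y193.028
M3 S231
G01 X62.319 Y193.028 F2981
G01 X62.319 Y128.693
G01 X54.948 Y128.693
G01 X54.948 Y193.028
M5
G0 X22.693 Y183.519
M3 S231
G01 X97.743 Y87.070 F2981
G01 X37.358 Y111.779
M5
G0 X27.354 Y79.476
M3 S545
G01 X25.207 Y84.659 F2474
G01 X20.024 Y86.806
G01 X14.841 Y84.659
G01 X12.694 Y79.476
G01 X14.841 Y74.293
G01 X20.024 Y72.146
G01 X25.207 Y74.293
G01 X27.354 Y79.476
M5
G0 X164.100 Y138.750
M3 S231
G01 X148.962 Y140.393 F2981
G01 X141.915 Y145.444
G01 X142.960 Y153.905
G01 X152.095 Y165.775
M5
G0 X0.000 Y0.000

Since the viewBox matches the mm dimensions, user units are millimetres directly. The only transform is the Y-flip y_m = 209.927 − y_svg.

Shape 1 is a cubic bezier drawn with `<path>`. Its stroke #ff8800 means score at S545, F2474. After flipping Y the toolpath is (22.769,91.265) → (22.234,108.763) → (34.799,142.636) → (45.842,173.076) → (40.745,180.274).

Shape 2 is a rectangle drawn with `<polygon>`. Its stroke #000000 means engrave at S231, F2981. After flipping Y the toolpath is (54.948,193.028) → (62.319,193.028) → (62.319,128.693) → (54.948,128.693) → (54.948,193.028), returning to the start.

Shape 3 is a open polyline drawn with `<path>`. Its stroke #000000 means engrave at S231, F2981. After flipping Y the toolpath is (22.693,183.519) → (97.743,87.070) → (37.358,111.779).

Shape 4 is a circle drawn with `<circle>`. Its stroke #ff8800 means score at S545, F2474. After flipping Y the toolpath is (27.354,79.476) → (25.207,84.659) → (20.024,86.806) → (14.841,84.659) → (12.694,79.476) → (14.841,74.293) → (20.024,72.146) → (25.207,74.293) → (27.354,79.476), returning to the start.

Shape 5 is a quadratic bezier drawn with `<path>`. Its stroke #000000 means engrave at S231, F2981. After flipping Y the toolpath is (164.100,138.750) → (148.962,140.393) → (141.915,145.444) → (142.960,153.905) → (152.095,165.775).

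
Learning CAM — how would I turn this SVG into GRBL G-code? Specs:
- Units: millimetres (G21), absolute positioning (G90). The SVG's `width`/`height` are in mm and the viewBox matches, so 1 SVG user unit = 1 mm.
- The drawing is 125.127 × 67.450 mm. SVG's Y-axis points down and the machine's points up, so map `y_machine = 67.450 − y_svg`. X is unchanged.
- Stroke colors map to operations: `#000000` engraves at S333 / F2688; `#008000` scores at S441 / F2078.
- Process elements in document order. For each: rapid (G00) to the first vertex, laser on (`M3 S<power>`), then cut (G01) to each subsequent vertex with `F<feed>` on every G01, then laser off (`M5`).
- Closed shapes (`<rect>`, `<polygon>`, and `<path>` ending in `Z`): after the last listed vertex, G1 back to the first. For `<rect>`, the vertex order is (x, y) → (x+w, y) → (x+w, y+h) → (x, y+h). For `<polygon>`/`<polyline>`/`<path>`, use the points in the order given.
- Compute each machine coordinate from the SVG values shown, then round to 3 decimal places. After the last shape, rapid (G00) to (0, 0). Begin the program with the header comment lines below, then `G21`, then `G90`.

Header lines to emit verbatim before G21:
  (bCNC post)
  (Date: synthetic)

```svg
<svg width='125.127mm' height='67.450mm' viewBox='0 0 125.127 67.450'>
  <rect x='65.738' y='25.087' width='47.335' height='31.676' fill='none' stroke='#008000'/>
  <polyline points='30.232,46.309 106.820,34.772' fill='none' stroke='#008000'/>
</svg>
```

Since the viewBox matches the mm dimensions, user units are millimetres directly. The only transform is the Y-flip y_m = 67.450 − y_svg.

Shape 1 is a rectangle drawn with `<rect>`. Its stroke #008000 means score at S441, F2078. After flipping Y the toolpath is (65.738,42.363) → (113.073,42.363) → (113.073,10.687) → (65.738,10.687) → (65.738,42.363), returning to the start.

Shape 2 is a line segment drawn with `<polyline>`. Its stroke #008000 means score at S441, F2078. After flipping Y the toolpath is (30.232,21.141) → (106.820,32.678).

(bCNC post)
(Date: synthetic)
G21
G90
G00 X65.738 Y42.363
M3 S441
G01 X113.073 Y42.363 F2078
G01 X113.073 Y10.687 F2078
G01 X65.738 Y10.687 F2078
G01 X65.738 Y42.363 F2078
M5
G00 X30.232 Y21.141
M3 S441
G01 X106.820 Y32.678 F2078
M5
G00 X0.000 Y0.000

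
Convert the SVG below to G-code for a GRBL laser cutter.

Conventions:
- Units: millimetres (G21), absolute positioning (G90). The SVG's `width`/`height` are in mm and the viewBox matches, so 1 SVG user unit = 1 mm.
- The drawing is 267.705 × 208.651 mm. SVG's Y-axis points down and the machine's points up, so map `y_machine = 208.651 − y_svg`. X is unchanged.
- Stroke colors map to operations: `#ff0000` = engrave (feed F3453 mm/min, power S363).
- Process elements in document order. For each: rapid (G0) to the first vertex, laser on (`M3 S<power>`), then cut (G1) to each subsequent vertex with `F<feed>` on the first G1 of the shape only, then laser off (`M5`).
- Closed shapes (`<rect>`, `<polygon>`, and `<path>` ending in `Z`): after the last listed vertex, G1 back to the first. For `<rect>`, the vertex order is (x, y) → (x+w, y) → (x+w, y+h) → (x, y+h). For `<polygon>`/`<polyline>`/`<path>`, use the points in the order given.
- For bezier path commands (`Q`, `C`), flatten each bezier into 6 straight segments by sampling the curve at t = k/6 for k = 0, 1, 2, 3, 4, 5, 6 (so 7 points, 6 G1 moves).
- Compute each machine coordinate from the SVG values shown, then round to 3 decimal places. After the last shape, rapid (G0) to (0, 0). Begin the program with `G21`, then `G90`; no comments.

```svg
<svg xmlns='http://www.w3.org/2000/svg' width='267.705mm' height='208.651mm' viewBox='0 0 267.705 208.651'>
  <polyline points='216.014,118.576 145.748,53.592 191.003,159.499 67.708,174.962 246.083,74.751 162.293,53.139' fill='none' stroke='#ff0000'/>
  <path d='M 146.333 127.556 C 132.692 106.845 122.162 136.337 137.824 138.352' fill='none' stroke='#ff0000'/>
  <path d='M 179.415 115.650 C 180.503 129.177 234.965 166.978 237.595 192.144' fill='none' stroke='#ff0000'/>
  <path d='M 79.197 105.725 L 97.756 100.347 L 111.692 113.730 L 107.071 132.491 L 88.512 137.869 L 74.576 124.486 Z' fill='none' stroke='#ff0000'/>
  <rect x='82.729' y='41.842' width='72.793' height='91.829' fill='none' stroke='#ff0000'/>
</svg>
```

Since the viewBox matches the mm dimensions, user units are millimetres directly. The only transform is the Y-flip y_m = 208.651 − y_svg.

Shape 1 is a open polyline drawn with `<polyline>`. Its stroke #ff0000 means engrave at S363, F3453. After flipping Y the toolpath is (216.014,90.075) → (145.748,155.059) → (191.003,49.152) → (67.708,33.689) → (246.083,133.900) → (162.293,155.512).

Shape 2 is a cubic bezier drawn with `<path>`. Its stroke #ff0000 means engrave at S363, F3453. After flipping Y the toolpath is (146.333,81.095) → (139.879,87.627) → (134.584,87.949) → (131.090,84.219) → (130.038,78.596) → (132.069,73.237) → (137.824,70.299).

Shape 3 is a cubic bezier drawn with `<path>`. Its stroke #ff0000 means engrave at S363, F3453. After flipping Y the toolpath is (179.415,93.001) → (183.920,84.386) → (194.398,72.750) → (207.927,59.119) → (221.584,44.518) → (232.448,29.972) → (237.595,16.507).

Shape 4 is a regular polygon drawn with `<path>`. Its stroke #ff0000 means engrave at S363, F3453. After flipping Y the toolpath is (79.197,102.926) → (97.756,108.304) → (111.692,94.921) → (107.071,76.160) → (88.512,70.782) → (74.576,84.165) → (79.197,102.926), returning to the start.

Shape 5 is a rectangle drawn with `<rect>`. Its stroke #ff0000 means engrave at S363, F3453. After flipping Y the toolpath is (82.729,166.809) → (155.522,166.809) → (155.522,74.980) → (82.729,74.980) → (82.729,166.809), returning to the start.

G21
G90
G0 X216.014 Y90.075
M3 S363
G1 X145.748 Y155.059 F3453
G1 X191.003 Y49.152
G1 X67.708 Y33.689
G1 X246.083 Y133.900
G1 X162.293 Y155.512
M5
G0 X146.333 Y81.095
M3 S363
G1 X139.879 Y87.627 F3453
G1 X134.584 Y87.949
G1 X131.090 Y84.219
G1 X130.038 Y78.596
G1 X132.069 Y73.237
G1 X137.824 Y70.299
M5
G0 X179.415 Y93.001
M3 S363
G1 X183.920 Y84.386 F3453
G1 X194.398 Y72.750
G1 X207.927 Y59.119
G1 X221.584 Y44.518
G1 X232.448 Y29.972
G1 X237.595 Y16.507
M5
G0 X79.197 Y102.926
M3 S363
G1 X97.756 Y108.304 F3453
G1 X111.692 Y94.921
G1 X107.071 Y76.160
G1 X88.512 Y70.782
G1 X74.576 Y84.165
G1 X79.197 Y102.926
M5
G0 X82.729 Y166.809
M3 S363
G1 X155.522 Y166.809 F3453
G1 X155.522 Y74.980
G1 X82.729 Y74.980
G1 X82.729 Y166.809
M5
G0 X0.000 Y0.000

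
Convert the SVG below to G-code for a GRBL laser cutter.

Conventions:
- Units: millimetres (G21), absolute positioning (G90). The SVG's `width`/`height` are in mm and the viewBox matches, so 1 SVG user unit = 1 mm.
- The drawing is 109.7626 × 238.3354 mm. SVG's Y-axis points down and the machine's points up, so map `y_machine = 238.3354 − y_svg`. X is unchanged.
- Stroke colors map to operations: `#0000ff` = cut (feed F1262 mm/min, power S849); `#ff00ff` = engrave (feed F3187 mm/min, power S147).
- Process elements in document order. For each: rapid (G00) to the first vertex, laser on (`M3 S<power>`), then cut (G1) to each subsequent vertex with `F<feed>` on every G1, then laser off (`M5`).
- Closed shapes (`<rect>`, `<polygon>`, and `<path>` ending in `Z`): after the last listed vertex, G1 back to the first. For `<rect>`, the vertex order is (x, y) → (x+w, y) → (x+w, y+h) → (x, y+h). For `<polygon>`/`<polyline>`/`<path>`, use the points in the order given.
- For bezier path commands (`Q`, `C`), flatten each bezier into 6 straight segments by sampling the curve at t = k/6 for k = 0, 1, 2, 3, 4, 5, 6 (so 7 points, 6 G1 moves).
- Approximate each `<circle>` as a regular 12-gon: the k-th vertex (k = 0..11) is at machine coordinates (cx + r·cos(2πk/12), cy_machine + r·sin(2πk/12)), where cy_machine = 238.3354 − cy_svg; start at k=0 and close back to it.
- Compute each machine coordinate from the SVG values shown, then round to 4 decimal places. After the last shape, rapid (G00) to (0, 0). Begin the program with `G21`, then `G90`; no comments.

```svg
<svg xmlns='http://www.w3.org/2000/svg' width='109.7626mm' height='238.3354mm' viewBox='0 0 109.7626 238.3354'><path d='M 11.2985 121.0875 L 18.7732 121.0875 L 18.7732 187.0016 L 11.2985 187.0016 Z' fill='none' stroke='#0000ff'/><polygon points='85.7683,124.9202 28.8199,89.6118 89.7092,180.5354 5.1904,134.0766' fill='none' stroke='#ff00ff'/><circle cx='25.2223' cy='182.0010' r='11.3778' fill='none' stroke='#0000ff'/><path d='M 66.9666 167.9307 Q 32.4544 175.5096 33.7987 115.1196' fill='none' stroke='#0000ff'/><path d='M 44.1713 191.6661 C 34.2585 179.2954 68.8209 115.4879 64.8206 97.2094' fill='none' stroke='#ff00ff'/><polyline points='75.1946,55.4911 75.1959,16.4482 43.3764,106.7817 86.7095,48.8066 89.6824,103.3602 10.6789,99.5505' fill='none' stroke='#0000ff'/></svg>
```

G21
G90
G00 X11.2985 Y117.2479
M3 S849
G1 X18.7732 Y117.2479 F1262
G1 X18.7732 Y51.3338 F1262
G1 X11.2985 Y51.3338 F1262
G1 X11.2985 Y117.2479 F1262
M5
G00 X85.7683 Y113.4152
M3 S147
G1 X28.8199 Y148.7236 F3187
G1 X89.7092 Y57.8000 F3187
G1 X5.1904 Y104.2588 F3187
G1 X85.7683 Y113.4152 F3187
M5
G00 X36.6001 Y56.3344
M3 S849
G1 X35.0758 Y62.0233 F1262
G1 X30.9112 Y66.1879 F1262
G1 X25.2223 Y67.7122 F1262
G1 X19.5334 Y66.1879 F1262
G1 X15.3688 Y62.0233 F1262
G1 X13.8445 Y56.3344 F1262
G1 X15.3688 Y50.6455 F1262
G1 X19.5334 Y46.4809 F1262
G1 X25.2223 Y44.9566 F1262
G1 X30.9112 Y46.4809 F1262
G1 X35.0758 Y50.6455 F1262
G1 X36.6001 Y56.3344 F1262
M5
G00 X66.9666 Y70.4047
M3 S849
G1 X56.4585 Y69.7664 F1262
G1 X47.9425 Y72.9042 F1262
G1 X41.4185 Y79.8180 F1262
G1 X36.8866 Y90.5079 F1262
G1 X34.3466 Y104.9738 F1262
G1 X33.7987 Y123.2158 F1262
M5
G00 X44.1713 Y46.6693
M3 S147
G1 X42.5367 Y56.6921 F3187
G1 X46.0081 Y72.5943 F3187
G1 X52.2788 Y91.6822 F3187
G1 X59.0421 Y111.2625 F3187
G1 X63.9916 Y128.6416 F3187
G1 X64.8206 Y141.1260 F3187
M5
G00 X75.1946 Y182.8443
M3 S849
G1 X75.1959 Y221.8872 F1262
G1 X43.3764 Y131.5537 F1262
G1 X86.7095 Y189.5288 F1262
G1 X89.6824 Y134.9752 F1262
G1 X10.6789 Y138.7849 F1262
M5
G00 X0.0000 Y0.0000

viewBox `0 0 109.7626 238.3354` with mm width/height → 1 unit = 1 mm. Flip: y_m = 238.3354 − y_svg.

**Shape 1** — `<path>` rectangle, stroke `#0000ff` → cut (S849, F1262). Machine vertices: (11.2985,117.2479) → (18.7732,117.2479) → (18.7732,51.3338) → (11.2985,51.3338) → (11.2985,117.2479). Closed: final G1 returns to the first vertex.

**Shape 2** — `<polygon>` closed polygon, stroke `#ff00ff` → engrave (S147, F3187). Machine vertices: (85.7683,113.4152) → (28.8199,148.7236) → (89.7092,57.8000) → (5.1904,104.2588) → (85.7683,113.4152). Closed: final G1 returns to the first vertex.

**Shape 3** — `<circle>` circle, stroke `#0000ff` → cut (S849, F1262). Machine vertices: (36.6001,56.3344) → (35.0758,62.0233) → (30.9112,66.1879) → (25.2223,67.7122) → (19.5334,66.1879) → (15.3688,62.0233) → (13.8445,56.3344) → (15.3688,50.6455) → (19.5334,46.4809) → (25.2223,44.9566) → (30.9112,46.4809) → (35.0758,50.6455) → (36.6001,56.3344). Closed: final G1 returns to the first vertex.

**Shape 4** — `<path>` quadratic bezier, stroke `#0000ff` → cut (S849, F1262). Control points (SVG): P0=(66.9666,167.9307), P1=(32.4544,175.5096), P2=(33.7987,115.1196); sampled at t=k/6. Machine vertices: (66.9666,70.4047) → (56.4585,69.7664) → (47.9425,72.9042) → (41.4185,79.8180) → (36.8866,90.5079) → (34.3466,104.9738) → (33.7987,123.2158). Open path.

**Shape 5** — `<path>` cubic bezier, stroke `#ff00ff` → engrave (S147, F3187). Control points (SVG): P0=(44.1713,191.6661), P1=(34.2585,179.2954), P2=(68.8209,115.4879), P3=(64.8206,97.2094); sampled at t=k/6. Machine vertices: (44.1713,46.6693) → (42.5367,56.6921) → (46.0081,72.5943) → (52.2788,91.6822) → (59.0421,111.2625) → (63.9916,128.6416) → (64.8206,141.1260). Open path.

**Shape 6** — `<polyline>` open polyline, stroke `#0000ff` → cut (S849, F1262). Machine vertices: (75.1946,182.8443) → (75.1959,221.8872) → (43.3764,131.5537) → (86.7095,189.5288) → (89.6824,134.9752) → (10.6789,138.7849). Open path.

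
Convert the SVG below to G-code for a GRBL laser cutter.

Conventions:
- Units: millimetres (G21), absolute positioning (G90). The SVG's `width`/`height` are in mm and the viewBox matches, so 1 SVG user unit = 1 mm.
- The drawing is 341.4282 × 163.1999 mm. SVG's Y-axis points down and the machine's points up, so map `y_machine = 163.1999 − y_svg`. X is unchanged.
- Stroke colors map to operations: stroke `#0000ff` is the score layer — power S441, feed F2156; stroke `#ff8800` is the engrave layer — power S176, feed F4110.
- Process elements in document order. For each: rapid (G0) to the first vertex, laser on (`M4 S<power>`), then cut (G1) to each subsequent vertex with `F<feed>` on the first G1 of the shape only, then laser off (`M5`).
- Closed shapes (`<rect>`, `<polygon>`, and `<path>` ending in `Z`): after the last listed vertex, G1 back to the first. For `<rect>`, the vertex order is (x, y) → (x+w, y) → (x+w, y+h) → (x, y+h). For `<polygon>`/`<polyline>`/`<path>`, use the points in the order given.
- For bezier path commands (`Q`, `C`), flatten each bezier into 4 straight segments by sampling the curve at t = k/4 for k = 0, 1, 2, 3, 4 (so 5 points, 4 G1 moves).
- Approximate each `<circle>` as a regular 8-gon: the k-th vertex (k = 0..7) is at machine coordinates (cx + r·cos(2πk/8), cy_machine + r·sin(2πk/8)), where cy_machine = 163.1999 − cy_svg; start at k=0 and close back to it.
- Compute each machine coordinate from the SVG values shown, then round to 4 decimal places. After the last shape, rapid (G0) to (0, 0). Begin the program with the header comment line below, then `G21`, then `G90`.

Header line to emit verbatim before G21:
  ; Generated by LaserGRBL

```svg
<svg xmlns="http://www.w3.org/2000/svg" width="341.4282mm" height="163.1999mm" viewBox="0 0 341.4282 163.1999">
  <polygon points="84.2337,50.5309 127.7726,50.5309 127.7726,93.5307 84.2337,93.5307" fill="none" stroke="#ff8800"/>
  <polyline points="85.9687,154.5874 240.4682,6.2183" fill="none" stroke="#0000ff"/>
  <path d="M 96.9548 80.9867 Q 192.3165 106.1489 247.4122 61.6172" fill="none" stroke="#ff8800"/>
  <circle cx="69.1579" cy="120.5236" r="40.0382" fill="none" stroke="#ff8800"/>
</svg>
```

; Generated by LaserGRBL
G21
G90
G0 X84.2337 Y112.6690
M4 S176
G1 X127.7726 Y112.6690 F4110
G1 X127.7726 Y69.6692
G1 X84.2337 Y69.6692
G1 X84.2337 Y112.6690
M5
G0 X85.9687 Y8.6125
M4 S441
G1 X240.4682 Y156.9816 F2156
M5
G0 X96.9548 Y82.2132
M4 S176
G1 X142.1190 Y73.9880 F4110
G1 X182.2500 Y74.4745
G1 X217.3477 Y83.6727
G1 X247.4122 Y101.5827
M5
G0 X109.1961 Y42.6763
M4 S176
G1 X97.4692 Y70.9876 F4110
G1 X69.1579 Y82.7145
G1 X40.8466 Y70.9876
G1 X29.1197 Y42.6763
G1 X40.8466 Y14.3650
G1 X69.1579 Y2.6381
G1 X97.4692 Y14.3650
G1 X109.1961 Y42.6763
M5
G0 X0.0000 Y0.0000

1 u = 1 mm; y_m = 163.1999 − y.

[1] `<polygon>` rectangle, #ff8800→engrave S176 F4110: (84.2337,112.6690) → (127.7726,112.6690) → (127.7726,69.6692) → (84.2337,69.6692) → (84.2337,112.6690) (closed)

[2] `<polyline>` line segment, #0000ff→score S441 F2156: (85.9687,8.6125) → (240.4682,156.9816)

[3] `<path>` quadratic bezier, #ff8800→engrave S176 F4110: (96.9548,82.2132) → (142.1190,73.9880) → (182.2500,74.4745) → (217.3477,83.6727) → (247.4122,101.5827)

[4] `<circle>` circle, #ff8800→engrave S176 F4110: (109.1961,42.6763) → (97.4692,70.9876) → (69.1579,82.7145) → (40.8466,70.9876) → (29.1197,42.6763) → (40.8466,14.3650) → (69.1579,2.6381) → (97.4692,14.3650) → (109.1961,42.6763) (closed)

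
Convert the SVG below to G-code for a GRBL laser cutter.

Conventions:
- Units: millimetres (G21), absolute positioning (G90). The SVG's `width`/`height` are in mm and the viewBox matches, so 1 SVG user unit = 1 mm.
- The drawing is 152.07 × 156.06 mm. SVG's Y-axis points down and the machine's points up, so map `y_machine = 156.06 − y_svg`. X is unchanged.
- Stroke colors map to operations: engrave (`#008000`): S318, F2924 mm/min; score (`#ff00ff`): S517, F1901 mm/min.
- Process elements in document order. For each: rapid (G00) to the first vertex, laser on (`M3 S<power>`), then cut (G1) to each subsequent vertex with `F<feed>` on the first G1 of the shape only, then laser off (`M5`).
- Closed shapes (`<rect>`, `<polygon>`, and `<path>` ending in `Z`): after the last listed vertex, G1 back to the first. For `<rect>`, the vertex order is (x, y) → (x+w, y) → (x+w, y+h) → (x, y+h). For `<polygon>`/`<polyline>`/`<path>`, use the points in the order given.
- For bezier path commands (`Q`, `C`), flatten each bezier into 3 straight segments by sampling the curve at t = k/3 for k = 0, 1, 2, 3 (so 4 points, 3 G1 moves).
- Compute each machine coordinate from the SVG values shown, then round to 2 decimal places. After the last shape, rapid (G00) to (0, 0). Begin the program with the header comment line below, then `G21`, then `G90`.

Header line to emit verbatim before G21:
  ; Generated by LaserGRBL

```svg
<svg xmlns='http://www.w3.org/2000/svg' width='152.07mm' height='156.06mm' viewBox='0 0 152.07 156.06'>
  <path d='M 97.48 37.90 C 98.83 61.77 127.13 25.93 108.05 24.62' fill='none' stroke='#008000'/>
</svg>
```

; Generated by LaserGRBL
G21
G90
G00 X97.48 Y118.16
M3 S318
G1 X105.06 Y110.70 F2924
G1 X114.09 Y122.11
G1 X108.05 Y131.44
M5
G00 X0.00 Y0.00

1 u = 1 mm; y_m = 156.06 − y.

[1] `<path>` cubic bezier, #008000→engrave S318 F2924: (97.48,118.16) → (105.06,110.70) → (114.09,122.11) → (108.05,131.44)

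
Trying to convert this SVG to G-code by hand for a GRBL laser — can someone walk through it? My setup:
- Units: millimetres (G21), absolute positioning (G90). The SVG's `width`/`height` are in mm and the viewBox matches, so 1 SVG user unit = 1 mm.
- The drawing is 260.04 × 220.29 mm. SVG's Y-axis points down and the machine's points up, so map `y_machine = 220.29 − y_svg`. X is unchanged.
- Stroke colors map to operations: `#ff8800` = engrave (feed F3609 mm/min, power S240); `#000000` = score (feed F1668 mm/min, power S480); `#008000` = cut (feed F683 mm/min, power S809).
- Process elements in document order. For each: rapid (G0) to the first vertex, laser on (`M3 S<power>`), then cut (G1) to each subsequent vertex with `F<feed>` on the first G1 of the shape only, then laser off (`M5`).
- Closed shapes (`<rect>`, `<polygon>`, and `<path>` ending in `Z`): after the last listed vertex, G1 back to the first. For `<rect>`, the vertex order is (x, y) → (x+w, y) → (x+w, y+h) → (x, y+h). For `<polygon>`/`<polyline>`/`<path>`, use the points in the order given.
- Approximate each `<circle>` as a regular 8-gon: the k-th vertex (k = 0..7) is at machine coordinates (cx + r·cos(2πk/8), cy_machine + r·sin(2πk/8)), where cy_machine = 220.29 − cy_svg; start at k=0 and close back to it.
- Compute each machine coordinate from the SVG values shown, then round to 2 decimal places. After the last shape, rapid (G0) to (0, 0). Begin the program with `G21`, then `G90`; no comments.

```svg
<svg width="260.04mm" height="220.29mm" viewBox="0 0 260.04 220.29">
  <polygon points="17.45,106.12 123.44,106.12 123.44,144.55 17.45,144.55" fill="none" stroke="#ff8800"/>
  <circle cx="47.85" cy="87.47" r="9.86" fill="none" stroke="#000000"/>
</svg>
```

viewBox `0 0 260.04 220.29` with mm width/height → 1 unit = 1 mm. Flip: y_m = 220.29 − y_svg.

**Shape 1** — `<polygon>` rectangle, stroke `#ff8800` → engrave (S240, F3609). Machine vertices: (17.45,114.17) → (123.44,114.17) → (123.44,75.74) → (17.45,75.74) → (17.45,114.17). Closed: final G1 returns to the first vertex.

**Shape 2** — `<circle>` circle, stroke `#000000` → score (S480, F1668). Machine vertices: (57.71,132.82) → (54.82,139.79) → (47.85,142.68) → (40.88,139.79) → (37.99,132.82) → (40.88,125.85) → (47.85,122.96) → (54.82,125.85) → (57.71,132.82). Closed: final G1 returns to the first vertex.

G21
G90
G0 X17.45 Y114.17
M3 S240
G1 X123.44 Y114.17 F3609
G1 X123.44 Y75.74
G1 X17.45 Y75.74
G1 X17.45 Y114.17
M5
G0 X57.71 Y132.82
M3 S480
G1 X54.82 Y139.79 F1668
G1 X47.85 Y142.68
G1 X40.88 Y139.79
G1 X37.99 Y132.82
G1 X40.88 Y125.85
G1 X47.85 Y122.96
G1 X54.82 Y125.85
G1 X57.71 Y132.82
M5
G0 X0.00 Y0.00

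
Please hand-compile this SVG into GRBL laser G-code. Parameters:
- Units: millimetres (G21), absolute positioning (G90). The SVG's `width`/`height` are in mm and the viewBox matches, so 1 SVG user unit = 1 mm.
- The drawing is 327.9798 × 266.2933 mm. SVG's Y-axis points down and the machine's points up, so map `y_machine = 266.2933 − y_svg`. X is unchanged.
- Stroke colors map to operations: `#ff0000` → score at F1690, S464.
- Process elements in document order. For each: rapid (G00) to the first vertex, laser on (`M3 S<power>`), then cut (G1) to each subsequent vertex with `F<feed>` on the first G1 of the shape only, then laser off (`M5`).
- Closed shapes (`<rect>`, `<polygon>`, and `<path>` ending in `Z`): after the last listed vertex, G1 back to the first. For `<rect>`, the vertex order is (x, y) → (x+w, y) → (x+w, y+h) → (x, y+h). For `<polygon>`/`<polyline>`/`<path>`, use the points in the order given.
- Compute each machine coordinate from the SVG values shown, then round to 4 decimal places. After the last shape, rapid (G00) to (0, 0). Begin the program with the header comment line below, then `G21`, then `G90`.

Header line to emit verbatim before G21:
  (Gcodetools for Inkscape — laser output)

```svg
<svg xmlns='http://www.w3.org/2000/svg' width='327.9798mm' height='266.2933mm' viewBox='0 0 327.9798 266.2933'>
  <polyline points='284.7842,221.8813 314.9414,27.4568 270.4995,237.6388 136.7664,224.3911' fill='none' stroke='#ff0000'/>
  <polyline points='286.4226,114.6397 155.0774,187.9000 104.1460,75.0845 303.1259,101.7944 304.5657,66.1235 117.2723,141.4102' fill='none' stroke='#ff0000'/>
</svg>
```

(Gcodetools for Inkscape — laser output)
G21
G90
G00 X284.7842 Y44.4120
M3 S464
G1 X314.9414 Y238.8365 F1690
G1 X270.4995 Y28.6545
G1 X136.7664 Y41.9022
M5
G00 X286.4226 Y151.6536
M3 S464
G1 X155.0774 Y78.3933 F1690
G1 X104.1460 Y191.2088
G1 X303.1259 Y164.4989
G1 X304.5657 Y200.1698
G1 X117.2723 Y124.8831
M5
G00 X0.0000 Y0.0000

1 u = 1 mm; y_m = 266.2933 − y.

[1] `<polyline>` open polyline, #ff0000→score S464 F1690: (284.7842,44.4120) → (314.9414,238.8365) → (270.4995,28.6545) → (136.7664,41.9022)

[2] `<polyline>` open polyline, #ff0000→score S464 F1690: (286.4226,151.6536) → (155.0774,78.3933) → (104.1460,191.2088) → (303.1259,164.4989) → (304.5657,200.1698) → (117.2723,124.8831)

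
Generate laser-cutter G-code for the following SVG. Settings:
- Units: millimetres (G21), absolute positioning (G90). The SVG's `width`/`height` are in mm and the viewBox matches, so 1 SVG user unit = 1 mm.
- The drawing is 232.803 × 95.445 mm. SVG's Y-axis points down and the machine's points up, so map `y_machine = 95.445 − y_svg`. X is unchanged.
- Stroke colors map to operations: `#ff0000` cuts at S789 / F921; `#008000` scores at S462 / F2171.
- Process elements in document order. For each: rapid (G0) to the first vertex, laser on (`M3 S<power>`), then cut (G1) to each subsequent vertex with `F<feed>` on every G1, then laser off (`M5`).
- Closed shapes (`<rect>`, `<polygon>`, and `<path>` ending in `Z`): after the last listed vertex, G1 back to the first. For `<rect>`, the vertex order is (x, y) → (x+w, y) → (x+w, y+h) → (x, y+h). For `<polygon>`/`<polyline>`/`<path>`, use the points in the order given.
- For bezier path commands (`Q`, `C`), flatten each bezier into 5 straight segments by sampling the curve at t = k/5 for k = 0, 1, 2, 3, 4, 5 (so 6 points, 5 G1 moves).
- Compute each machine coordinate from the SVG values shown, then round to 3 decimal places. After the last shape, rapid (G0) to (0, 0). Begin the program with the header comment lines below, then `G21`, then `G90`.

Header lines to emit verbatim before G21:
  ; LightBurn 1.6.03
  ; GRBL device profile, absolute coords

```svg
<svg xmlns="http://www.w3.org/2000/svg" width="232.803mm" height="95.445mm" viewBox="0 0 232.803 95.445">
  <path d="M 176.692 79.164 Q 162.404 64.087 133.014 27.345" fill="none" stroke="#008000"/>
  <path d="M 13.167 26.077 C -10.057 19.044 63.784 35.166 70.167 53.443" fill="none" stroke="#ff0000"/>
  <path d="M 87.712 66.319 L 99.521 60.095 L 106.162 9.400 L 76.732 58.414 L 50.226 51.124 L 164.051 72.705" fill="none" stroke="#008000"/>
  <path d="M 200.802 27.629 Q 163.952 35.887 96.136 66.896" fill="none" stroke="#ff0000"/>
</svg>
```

; LightBurn 1.6.03
; GRBL device profile, absolute coords
G21
G90
G0 X176.692 Y16.281
M3 S462
G1 X170.373 Y23.178 F2171
G1 X162.845 Y31.809 F2171
G1 X154.110 Y42.173 F2171
G1 X144.166 Y54.270 F2171
G1 X133.014 Y68.100 F2171
M5
G0 X13.167 Y69.368
M3 S789
G1 X9.564 Y70.977 F921
G1 X21.360 Y68.037 F921
G1 X40.657 Y61.556 F921
G1 X59.558 Y52.542 F921
G1 X70.167 Y42.002 F921
M5
G0 X87.712 Y29.126
M3 S462
G1 X99.521 Y35.350 F2171
G1 X106.162 Y86.045 F2171
G1 X76.732 Y37.031 F2171
G1 X50.226 Y44.321 F2171
G1 X164.051 Y22.740 F2171
M5
G0 X200.802 Y67.816
M3 S789
G1 X184.823 Y63.603 F921
G1 X166.367 Y57.569 F921
G1 X145.434 Y49.716 F921
G1 X122.024 Y40.043 F921
G1 X96.136 Y28.549 F921
M5
G0 X0.000 Y0.000

1 u = 1 mm; y_m = 95.445 − y.

[1] `<path>` quadratic bezier, #008000→score S462 F2171: (176.692,16.281) → (170.373,23.178) → (162.845,31.809) → (154.110,42.173) → (144.166,54.270) → (133.014,68.100)

[2] `<path>` cubic bezier, #ff0000→cut S789 F921: (13.167,69.368) → (9.564,70.977) → (21.360,68.037) → (40.657,61.556) → (59.558,52.542) → (70.167,42.002)

[3] `<path>` open polyline, #008000→score S462 F2171: (87.712,29.126) → (99.521,35.350) → (106.162,86.045) → (76.732,37.031) → (50.226,44.321) → (164.051,22.740)

[4] `<path>` quadratic bezier, #ff0000→cut S789 F921: (200.802,67.816) → (184.823,63.603) → (166.367,57.569) → (145.434,49.716) → (122.024,40.043) → (96.136,28.549)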